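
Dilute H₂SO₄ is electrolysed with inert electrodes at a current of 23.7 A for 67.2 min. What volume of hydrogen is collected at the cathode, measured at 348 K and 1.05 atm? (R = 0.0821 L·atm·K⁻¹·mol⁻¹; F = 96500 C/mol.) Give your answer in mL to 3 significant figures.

Q = It = 23.7 × 4032 = 95560 C
Moles of electrons = 95560 / 96500 = 0.9903 mol
2H⁺ + 2e⁻ → H₂, so n(H₂) = 0.9903 / 2 = 0.4952 mol
V = nRT/P = 0.4952 × 0.0821 × 348 / 1.05 = 13.47 L
= 13500 mL

13500 mL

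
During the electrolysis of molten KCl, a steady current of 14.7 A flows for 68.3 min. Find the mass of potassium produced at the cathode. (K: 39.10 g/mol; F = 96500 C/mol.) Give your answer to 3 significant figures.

24.4 g

Q = 14.7 A × 4098 s = 60240 C
n(e⁻) = Q/F = 60240/96500 = 0.6242 mol
K⁺ + e⁻ → K, so n(K) = 0.6242 mol
m = 0.6242 × 39.10 = 24.4 g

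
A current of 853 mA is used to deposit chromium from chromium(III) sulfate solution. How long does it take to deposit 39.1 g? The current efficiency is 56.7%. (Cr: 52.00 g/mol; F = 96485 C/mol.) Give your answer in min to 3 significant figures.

n(Cr) = 39.1 / 52.00 = 0.7519 mol
Cr³⁺ + 3e⁻ → Cr, so n(e⁻) = 3 × 0.7519 = 2.256 mol
Q = 2.256 × 96485 / 0.567 = 3.839×10^5 C
t = Q / I = 3.839×10^5 / 0.853 = 4.501×10^5 s = 7500 min

7500 min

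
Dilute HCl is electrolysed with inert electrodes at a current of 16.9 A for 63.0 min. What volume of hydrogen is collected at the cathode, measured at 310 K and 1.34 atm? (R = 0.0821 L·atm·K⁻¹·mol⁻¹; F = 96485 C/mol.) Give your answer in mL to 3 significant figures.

6290 mL

Q = 16.9 A × 3780 s = 63880 C
n(e⁻) = 63880 / 96485 = 0.6621 mol
2H⁺ + 2e⁻ → H₂, so n(H₂) = 0.6621 / 2 = 0.3311 mol
V = nRT/P = 0.3311 × 0.0821 × 310 / 1.34 = 6.289 L
= 6290 mL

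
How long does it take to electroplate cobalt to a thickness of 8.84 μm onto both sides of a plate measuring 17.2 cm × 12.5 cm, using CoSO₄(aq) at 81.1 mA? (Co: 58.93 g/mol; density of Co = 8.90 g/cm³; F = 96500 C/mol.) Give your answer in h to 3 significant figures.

Plated area = 2 × 17.2 × 12.5 = 430.0 cm²
Volume = 430.0 × 8.84×10⁻⁴ cm = 0.3801 cm³
m(Co) = 0.3801 × 8.90 = 3.383 g
n(Co) = 3.383 / 58.93 = 0.05741 mol; n(e⁻) = 2 × 0.05741 = 0.1148 mol
Q = 0.1148 × 96500 = 11080 C
t = 11080 / 0.0811 = 1.366×10^5 s = 37.9 h

37.9 h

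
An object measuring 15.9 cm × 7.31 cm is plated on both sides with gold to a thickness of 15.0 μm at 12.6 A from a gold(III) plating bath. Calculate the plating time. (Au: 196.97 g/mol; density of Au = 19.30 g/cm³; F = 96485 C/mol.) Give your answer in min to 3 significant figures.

13.1 min

Plated area = 2 × 15.9 × 7.31 = 232.5 cm²
Volume = 232.5 × 15.0×10⁻⁴ cm = 0.3488 cm³
m(Au) = 0.3488 × 19.30 = 6.732 g
n(Au) = 6.732 / 196.97 = 0.03418 mol; n(e⁻) = 3 × 0.03418 = 0.1025 mol
Q = 0.1025 × 96485 = 9890 C
t = 9890 / 12.6 = 784.9 s = 13.1 min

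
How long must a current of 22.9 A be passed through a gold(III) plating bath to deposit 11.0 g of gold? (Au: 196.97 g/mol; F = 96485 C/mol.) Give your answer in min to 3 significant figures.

n(Au) = 11.0 / 196.97 = 0.05585 mol
Au³⁺ + 3e⁻ → Au, so n(e⁻) = 3 × 0.05585 = 0.1676 mol
Q = 0.1676 × 96485 = 16170 C
t = Q / I = 16170 / 22.9 = 706.1 s = 11.8 min

11.8 min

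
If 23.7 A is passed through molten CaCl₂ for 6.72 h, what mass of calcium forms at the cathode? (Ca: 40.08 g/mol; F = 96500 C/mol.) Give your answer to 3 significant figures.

119 g

Q = It = 23.7 × 24192 = 5.734×10^5 C
n(e⁻) = Q/F = 5.734×10^5/96500 = 5.942 mol
Ca²⁺ + 2e⁻ → Ca, so n(Ca) = 5.942 / 2 = 2.971 mol
m = 2.971 × 40.08 = 119 g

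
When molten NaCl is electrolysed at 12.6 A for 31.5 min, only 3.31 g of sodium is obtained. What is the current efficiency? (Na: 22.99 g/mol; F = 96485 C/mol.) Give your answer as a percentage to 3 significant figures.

58.3%

Q = 12.6 × 1890 = 23810 C
n(e⁻) = 23810 / 96485 = 0.2468 mol
Na⁺ + e⁻ → Na, so theoretical n(Na) = 0.2468 mol → 5.674 g
Efficiency = 3.31 / 5.674 = 0.5834 = 58.3%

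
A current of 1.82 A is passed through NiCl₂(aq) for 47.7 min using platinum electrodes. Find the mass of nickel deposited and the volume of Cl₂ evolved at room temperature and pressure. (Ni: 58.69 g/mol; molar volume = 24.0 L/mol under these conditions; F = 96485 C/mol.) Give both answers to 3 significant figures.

1.58 g Ni; 0.648 L Cl₂

Q = 1.82 × 2862 = 5209 C; n(e⁻) = 5209 / 96485 = 0.05399 mol
Cathode: Ni²⁺ + 2e⁻ → Ni → n(Ni) = 0.05399/2 = 0.02700 mol → 1.58 g
Anode: 2Cl⁻ → Cl₂ + 2e⁻ → n(Cl₂) = 0.05399/2 = 0.02700 mol → 0.648 L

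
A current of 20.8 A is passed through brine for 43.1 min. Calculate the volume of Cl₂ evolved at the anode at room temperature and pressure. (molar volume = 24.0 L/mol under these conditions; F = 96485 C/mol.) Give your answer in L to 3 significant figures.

Q = It = 20.8 × 2586 = 53790 C
n(e⁻) = Q/F = 53790/96485 = 0.5575 mol
2Cl⁻ → Cl₂ + 2e⁻, so n(Cl₂) = 0.5575 / 2 = 0.2788 mol
V = 0.2788 × 24.0 = 6.691 L

6.69 L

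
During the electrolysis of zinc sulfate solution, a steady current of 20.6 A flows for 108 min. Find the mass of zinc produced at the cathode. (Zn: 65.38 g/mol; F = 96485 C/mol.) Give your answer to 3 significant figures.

45.2 g

Q = It = 20.6 × 6480 = 1.335×10^5 C
Moles of electrons = 1.335×10^5 / 96485 = 1.384 mol
Zn²⁺ + 2e⁻ → Zn, so n(Zn) = 1.384 / 2 = 0.6920 mol
m = 0.6920 × 65.38 = 45.2 g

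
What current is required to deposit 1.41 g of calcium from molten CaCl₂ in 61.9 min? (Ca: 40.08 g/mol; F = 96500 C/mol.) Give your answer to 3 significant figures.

1.83 A

n(Ca) = 1.41 / 40.08 = 0.03518 mol
Ca²⁺ + 2e⁻ → Ca, so n(e⁻) = 2 × 0.03518 = 0.07036 mol
Q = 0.07036 × 96500 = 6790 C
I = Q / t = 6790 / 3714 s = 1.83 A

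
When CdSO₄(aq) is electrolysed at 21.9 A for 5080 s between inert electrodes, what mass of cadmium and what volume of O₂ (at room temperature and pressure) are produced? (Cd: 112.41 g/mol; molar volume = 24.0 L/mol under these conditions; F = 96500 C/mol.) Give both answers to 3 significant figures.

Q = 21.9 × 5080 = 1.113×10^5 C; n(e⁻) = 1.113×10^5 / 96500 = 1.153 mol
Cathode: Cd²⁺ + 2e⁻ → Cd → n(Cd) = 1.153/2 = 0.5765 mol → 64.8 g
Anode: 2H₂O → O₂ + 4H⁺ + 4e⁻ → n(O₂) = 1.153/4 = 0.2883 mol → 6.92 L

64.8 g Cd; 6.92 L O₂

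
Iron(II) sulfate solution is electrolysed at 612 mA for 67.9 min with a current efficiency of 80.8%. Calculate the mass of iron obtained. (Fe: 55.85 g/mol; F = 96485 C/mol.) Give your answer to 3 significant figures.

Q = 0.612 × 4074 = 2493 C
n(e⁻) = 2493 / 96485 = 0.02584 mol
Fe²⁺ + 2e⁻ → Fe, so theoretical m(Fe) = 0.01292 × 55.85 = 0.7216 g
Actual mass = 80.8% × 0.7216 = 0.583 g

0.583 g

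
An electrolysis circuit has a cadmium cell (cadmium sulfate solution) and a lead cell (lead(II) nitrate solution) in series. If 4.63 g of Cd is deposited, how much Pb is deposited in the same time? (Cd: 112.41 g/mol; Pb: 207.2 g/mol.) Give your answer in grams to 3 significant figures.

8.53 g

n(Cd) = 4.63 / 112.41 = 0.04119 mol
Cd²⁺ + 2e⁻ → Cd, so n(e⁻) = 2 × 0.04119 = 0.08238 mol
Same current for the same time ⇒ same n(e⁻) = 0.08238 mol in both cells.
Pb²⁺ + 2e⁻ → Pb, so n(Pb) = 0.08238 / 2 = 0.04119 mol
m(Pb) = 0.04119 × 207.2 = 8.53 g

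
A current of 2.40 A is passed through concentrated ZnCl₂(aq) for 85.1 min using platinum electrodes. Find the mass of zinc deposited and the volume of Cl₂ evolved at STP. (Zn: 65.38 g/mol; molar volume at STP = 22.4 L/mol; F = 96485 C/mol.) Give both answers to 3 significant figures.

Q = 2.40 × 5106 = 12250 C; n(e⁻) = 12250 / 96485 = 0.1270 mol
Cathode: Zn²⁺ + 2e⁻ → Zn → n(Zn) = 0.1270/2 = 0.06350 mol → 4.15 g
Anode: 2Cl⁻ → Cl₂ + 2e⁻ → n(Cl₂) = 0.1270/2 = 0.06350 mol → 1.42 L

4.15 g Zn; 1.42 L Cl₂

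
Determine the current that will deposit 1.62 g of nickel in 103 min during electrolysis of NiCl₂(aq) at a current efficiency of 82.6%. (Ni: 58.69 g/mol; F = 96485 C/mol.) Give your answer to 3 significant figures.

n(Ni) = 1.62 / 58.69 = 0.02760 mol
Ni²⁺ + 2e⁻ → Ni, so n(e⁻) = 2 × 0.02760 = 0.05520 mol
Q = 0.05520 × 96485 / 0.826 = 6448 C
I = Q / t = 6448 / 6180 s = 1.04 A

1.04 A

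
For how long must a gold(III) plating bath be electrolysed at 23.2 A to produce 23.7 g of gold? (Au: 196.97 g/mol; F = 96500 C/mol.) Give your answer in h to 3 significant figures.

n(Au) = 23.7 / 196.97 = 0.1203 mol
Au³⁺ + 3e⁻ → Au, so n(e⁻) = 3 × 0.1203 = 0.3609 mol
Q = 0.3609 × 96500 = 34830 C
t = Q / I = 34830 / 23.2 = 1501 s = 0.417 h

0.417 h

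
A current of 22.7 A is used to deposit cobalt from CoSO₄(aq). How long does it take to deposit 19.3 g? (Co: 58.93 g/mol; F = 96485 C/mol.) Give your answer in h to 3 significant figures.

0.773 h

n(Co) = 19.3 / 58.93 = 0.3275 mol
Co²⁺ + 2e⁻ → Co, so n(e⁻) = 2 × 0.3275 = 0.6550 mol
Q = 0.6550 × 96485 = 63200 C
t = Q / I = 63200 / 22.7 = 2784 s = 0.773 h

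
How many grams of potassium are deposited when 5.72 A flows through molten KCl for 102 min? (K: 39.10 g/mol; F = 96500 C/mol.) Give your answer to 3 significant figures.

Q = 5.72 A × 6120 s = 35010 C
n(e⁻) = Q/F = 35010/96500 = 0.3628 mol
K⁺ + e⁻ → K, so n(K) = 0.3628 mol
m = 0.3628 × 39.10 = 14.2 g

14.2 g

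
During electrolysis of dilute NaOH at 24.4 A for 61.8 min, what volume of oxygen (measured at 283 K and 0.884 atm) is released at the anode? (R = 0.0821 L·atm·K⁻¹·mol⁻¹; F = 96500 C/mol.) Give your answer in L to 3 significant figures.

Q = 24.4 A × 3708 s = 90480 C
Moles of electrons = 90480 / 96500 = 0.9376 mol
2H₂O → O₂ + 4H⁺ + 4e⁻, so n(O₂) = 0.9376 / 4 = 0.2344 mol
V = nRT/P = 0.2344 × 0.0821 × 283 / 0.884 = 6.161 L

6.16 L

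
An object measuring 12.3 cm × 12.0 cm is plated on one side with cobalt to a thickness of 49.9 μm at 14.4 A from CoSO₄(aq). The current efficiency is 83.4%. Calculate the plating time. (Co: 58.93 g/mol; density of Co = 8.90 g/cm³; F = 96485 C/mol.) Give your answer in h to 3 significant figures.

0.496 h

Plated area = 12.3 × 12.0 = 147.6 cm²
Volume = 147.6 × 49.9×10⁻⁴ cm = 0.7365 cm³
m(Co) = 0.7365 × 8.90 = 6.555 g
n(Co) = 6.555 / 58.93 = 0.1112 mol; n(e⁻) = 2 × 0.1112 = 0.2224 mol
Q = 0.2224 × 96485 / 0.834 = 25730 C
t = 25730 / 14.4 = 1787 s = 0.496 h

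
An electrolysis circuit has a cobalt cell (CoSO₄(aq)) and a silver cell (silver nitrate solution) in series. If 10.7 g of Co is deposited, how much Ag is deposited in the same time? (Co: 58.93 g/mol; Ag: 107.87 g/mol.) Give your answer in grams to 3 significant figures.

n(Co) = 10.7 / 58.93 = 0.1816 mol
Co²⁺ + 2e⁻ → Co, so n(e⁻) = 2 × 0.1816 = 0.3632 mol
Since the cells are in series, n(e⁻) in the Ag cell is also 0.3632 mol.
Ag⁺ + e⁻ → Ag, so n(Ag) = 0.3632 mol
m(Ag) = 0.3632 × 107.87 = 39.2 g

39.2 g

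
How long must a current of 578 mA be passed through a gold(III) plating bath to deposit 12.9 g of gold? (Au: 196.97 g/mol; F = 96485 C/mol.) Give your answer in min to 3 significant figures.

547 min

n(Au) = 12.9 / 196.97 = 0.06549 mol
Au³⁺ + 3e⁻ → Au, so n(e⁻) = 3 × 0.06549 = 0.1965 mol
Q = 0.1965 × 96485 = 18960 C
t = Q / I = 18960 / 0.578 = 32800 s = 547 min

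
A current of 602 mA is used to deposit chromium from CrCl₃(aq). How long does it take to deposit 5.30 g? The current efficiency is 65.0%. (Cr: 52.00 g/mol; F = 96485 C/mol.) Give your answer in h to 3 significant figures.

20.9 h

n(Cr) = 5.30 / 52.00 = 0.1019 mol
Cr³⁺ + 3e⁻ → Cr, so n(e⁻) = 3 × 0.1019 = 0.3057 mol
Q = 0.3057 × 96485 / 0.650 = 45380 C
t = Q / I = 45380 / 0.602 = 75380 s = 20.9 h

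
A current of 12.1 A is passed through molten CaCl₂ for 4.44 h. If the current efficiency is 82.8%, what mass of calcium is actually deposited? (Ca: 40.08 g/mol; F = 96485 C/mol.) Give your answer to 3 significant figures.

Q = 12.1 × 15984 = 1.934×10^5 C
n(e⁻) = 1.934×10^5 / 96485 = 2.004 mol
Ca²⁺ + 2e⁻ → Ca, so theoretical m(Ca) = 1.002 × 40.08 = 40.16 g
Actual mass = 82.8% × 40.16 = 33.3 g

33.3 g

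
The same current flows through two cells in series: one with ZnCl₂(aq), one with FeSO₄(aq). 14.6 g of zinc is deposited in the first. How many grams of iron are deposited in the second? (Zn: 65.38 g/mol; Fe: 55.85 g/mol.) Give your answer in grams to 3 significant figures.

n(Zn) = 14.6 / 65.38 = 0.2233 mol
Zn²⁺ + 2e⁻ → Zn, so n(e⁻) = 2 × 0.2233 = 0.4466 mol
In series, the same 0.4466 mol of electrons flows through the second cell.
Fe²⁺ + 2e⁻ → Fe, so n(Fe) = 0.4466 / 2 = 0.2233 mol
m(Fe) = 0.2233 × 55.85 = 12.5 g

12.5 g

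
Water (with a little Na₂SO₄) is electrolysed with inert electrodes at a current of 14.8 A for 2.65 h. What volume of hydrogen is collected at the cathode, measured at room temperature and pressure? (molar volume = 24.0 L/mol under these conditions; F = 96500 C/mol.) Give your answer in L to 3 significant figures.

Charge passed = 14.8 × 9540 = 1.412×10^5 C
n(e⁻) = Q/F = 1.412×10^5/96500 = 1.463 mol
2H⁺ + 2e⁻ → H₂, so n(H₂) = 1.463 / 2 = 0.7315 mol
V = 0.7315 × 24.0 = 17.56 L

17.6 L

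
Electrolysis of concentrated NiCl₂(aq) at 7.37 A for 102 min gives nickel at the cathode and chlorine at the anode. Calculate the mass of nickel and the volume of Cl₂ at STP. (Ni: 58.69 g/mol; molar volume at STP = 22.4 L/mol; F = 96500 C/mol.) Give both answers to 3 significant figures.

Q = 7.37 × 6120 = 45100 C; n(e⁻) = 45100 / 96500 = 0.4674 mol
Cathode: Ni²⁺ + 2e⁻ → Ni → n(Ni) = 0.4674/2 = 0.2337 mol → 13.7 g
Anode: 2Cl⁻ → Cl₂ + 2e⁻ → n(Cl₂) = 0.4674/2 = 0.2337 mol → 5.23 L

13.7 g Ni; 5.23 L Cl₂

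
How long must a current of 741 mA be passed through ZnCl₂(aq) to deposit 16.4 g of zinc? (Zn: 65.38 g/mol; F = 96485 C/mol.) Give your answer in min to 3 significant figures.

n(Zn) = 16.4 / 65.38 = 0.2508 mol
Zn²⁺ + 2e⁻ → Zn, so n(e⁻) = 2 × 0.2508 = 0.5016 mol
Q = 0.5016 × 96485 = 48400 C
t = Q / I = 48400 / 0.741 = 65320 s = 1090 min

1090 min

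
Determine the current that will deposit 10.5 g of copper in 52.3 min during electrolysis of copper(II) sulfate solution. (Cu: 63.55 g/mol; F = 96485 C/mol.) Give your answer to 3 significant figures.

n(Cu) = 10.5 / 63.55 = 0.1652 mol
Cu²⁺ + 2e⁻ → Cu, so n(e⁻) = 2 × 0.1652 = 0.3304 mol
Q = 0.3304 × 96485 = 31880 C
I = Q / t = 31880 / 3138 s = 10.2 A

10.2 A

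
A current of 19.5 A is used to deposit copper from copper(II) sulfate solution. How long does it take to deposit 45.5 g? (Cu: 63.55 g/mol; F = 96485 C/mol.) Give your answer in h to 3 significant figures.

1.97 h

n(Cu) = 45.5 / 63.55 = 0.7160 mol
Cu²⁺ + 2e⁻ → Cu, so n(e⁻) = 2 × 0.7160 = 1.432 mol
Q = 1.432 × 96485 = 1.382×10^5 C
t = Q / I = 1.382×10^5 / 19.5 = 7087 s = 1.97 h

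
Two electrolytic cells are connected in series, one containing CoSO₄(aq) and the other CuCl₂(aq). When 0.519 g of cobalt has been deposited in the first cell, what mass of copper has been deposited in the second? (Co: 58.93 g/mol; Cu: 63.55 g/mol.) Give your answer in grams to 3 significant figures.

0.560 g

n(Co) = 0.519 / 58.93 = 0.008807 mol
Co²⁺ + 2e⁻ → Co, so n(e⁻) = 2 × 0.008807 = 0.01761 mol
Same current for the same time ⇒ same n(e⁻) = 0.01761 mol in both cells.
Cu²⁺ + 2e⁻ → Cu, so n(Cu) = 0.01761 / 2 = 0.008805 mol
m(Cu) = 0.008805 × 63.55 = 0.560 g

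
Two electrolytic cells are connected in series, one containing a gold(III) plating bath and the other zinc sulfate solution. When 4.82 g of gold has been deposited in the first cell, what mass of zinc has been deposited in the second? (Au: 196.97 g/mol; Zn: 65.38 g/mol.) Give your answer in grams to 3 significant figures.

2.40 g

n(Au) = 4.82 / 196.97 = 0.02447 mol
Au³⁺ + 3e⁻ → Au, so n(e⁻) = 3 × 0.02447 = 0.07341 mol
In series, the same 0.07341 mol of electrons flows through the second cell.
Zn²⁺ + 2e⁻ → Zn, so n(Zn) = 0.07341 / 2 = 0.03671 mol
m(Zn) = 0.03671 × 65.38 = 2.40 g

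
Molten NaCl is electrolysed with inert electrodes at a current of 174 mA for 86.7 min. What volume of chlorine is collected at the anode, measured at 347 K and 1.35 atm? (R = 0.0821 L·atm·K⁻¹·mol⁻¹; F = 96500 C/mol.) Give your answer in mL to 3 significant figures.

99.0 mL

Charge passed = 0.174 × 5202 = 905.1 C
n(e⁻) = 905.1 / 96500 = 0.009379 mol
2Cl⁻ → Cl₂ + 2e⁻, so n(Cl₂) = 0.009379 / 2 = 0.004690 mol
V = nRT/P = 0.004690 × 0.0821 × 347 / 1.35 = 0.09897 L
= 99.0 mL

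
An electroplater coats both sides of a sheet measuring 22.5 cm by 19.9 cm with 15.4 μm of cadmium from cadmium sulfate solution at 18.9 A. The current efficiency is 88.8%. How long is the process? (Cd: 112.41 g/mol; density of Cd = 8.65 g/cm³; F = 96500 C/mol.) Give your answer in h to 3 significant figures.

Plated area = 2 × 22.5 × 19.9 = 895.5 cm²
Volume = 895.5 × 15.4×10⁻⁴ cm = 1.379 cm³
m(Cd) = 1.379 × 8.65 = 11.93 g
n(Cd) = 11.93 / 112.41 = 0.1061 mol; n(e⁻) = 2 × 0.1061 = 0.2122 mol
Q = 0.2122 × 96500 / 0.888 = 23060 C
t = 23060 / 18.9 = 1220 s = 0.339 h

0.339 h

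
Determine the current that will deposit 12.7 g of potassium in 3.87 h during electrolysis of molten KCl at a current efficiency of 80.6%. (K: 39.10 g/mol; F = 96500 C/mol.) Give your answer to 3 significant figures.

2.79 A

n(K) = 12.7 / 39.10 = 0.3248 mol
K⁺ + e⁻ → K, so n(e⁻) = 0.3248 mol
Q = 0.3248 × 96500 / 0.806 = 38890 C
I = Q / t = 38890 / 13932 s = 2.79 A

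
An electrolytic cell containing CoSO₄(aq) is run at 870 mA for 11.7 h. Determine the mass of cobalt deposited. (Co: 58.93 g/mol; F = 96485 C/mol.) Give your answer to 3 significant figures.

Q = It = 0.870 × 42120 = 36640 C
Moles of electrons = 36640 / 96485 = 0.3797 mol
Co²⁺ + 2e⁻ → Co, so n(Co) = 0.3797 / 2 = 0.1899 mol
m = 0.1899 × 58.93 = 11.2 g

11.2 g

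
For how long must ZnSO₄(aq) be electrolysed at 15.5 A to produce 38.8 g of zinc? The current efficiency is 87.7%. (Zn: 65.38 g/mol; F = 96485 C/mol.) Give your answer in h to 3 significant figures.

n(Zn) = 38.8 / 65.38 = 0.5935 mol
Zn²⁺ + 2e⁻ → Zn, so n(e⁻) = 2 × 0.5935 = 1.187 mol
Q = 1.187 × 96485 / 0.877 = 1.306×10^5 C
t = Q / I = 1.306×10^5 / 15.5 = 8426 s = 2.34 h

2.34 h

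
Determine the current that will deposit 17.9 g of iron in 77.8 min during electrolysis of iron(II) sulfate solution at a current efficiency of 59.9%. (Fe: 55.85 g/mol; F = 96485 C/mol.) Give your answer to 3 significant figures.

22.1 A

n(Fe) = 17.9 / 55.85 = 0.3205 mol
Fe²⁺ + 2e⁻ → Fe, so n(e⁻) = 2 × 0.3205 = 0.6410 mol
Q = 0.6410 × 96485 / 0.599 = 1.033×10^5 C
I = Q / t = 1.033×10^5 / 4668 s = 22.1 A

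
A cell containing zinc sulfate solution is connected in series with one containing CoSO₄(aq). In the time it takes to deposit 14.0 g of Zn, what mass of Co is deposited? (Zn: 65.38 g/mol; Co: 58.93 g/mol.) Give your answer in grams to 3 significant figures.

n(Zn) = 14.0 / 65.38 = 0.2141 mol
Zn²⁺ + 2e⁻ → Zn, so n(e⁻) = 2 × 0.2141 = 0.4282 mol
In series, the same 0.4282 mol of electrons flows through the second cell.
Co²⁺ + 2e⁻ → Co, so n(Co) = 0.4282 / 2 = 0.2141 mol
m(Co) = 0.2141 × 58.93 = 12.6 g

12.6 g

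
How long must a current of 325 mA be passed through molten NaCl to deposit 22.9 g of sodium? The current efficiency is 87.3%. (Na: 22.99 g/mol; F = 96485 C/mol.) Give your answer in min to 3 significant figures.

5650 min

n(Na) = 22.9 / 22.99 = 0.9961 mol
Na⁺ + e⁻ → Na, so n(e⁻) = 0.9961 mol
Q = 0.9961 × 96485 / 0.873 = 1.101×10^5 C
t = Q / I = 1.101×10^5 / 0.325 = 3.388×10^5 s = 5650 min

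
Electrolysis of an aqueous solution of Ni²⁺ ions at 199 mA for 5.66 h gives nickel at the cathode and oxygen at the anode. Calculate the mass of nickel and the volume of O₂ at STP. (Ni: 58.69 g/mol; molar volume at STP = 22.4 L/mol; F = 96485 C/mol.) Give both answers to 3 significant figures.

Q = 0.199 × 20376 = 4055 C; n(e⁻) = 4055 / 96485 = 0.04203 mol
Cathode: Ni²⁺ + 2e⁻ → Ni → n(Ni) = 0.04203/2 = 0.02102 mol → 1.23 g
Anode: 2H₂O → O₂ + 4H⁺ + 4e⁻ → n(O₂) = 0.04203/4 = 0.01051 mol → 0.235 L

1.23 g Ni; 0.235 L O₂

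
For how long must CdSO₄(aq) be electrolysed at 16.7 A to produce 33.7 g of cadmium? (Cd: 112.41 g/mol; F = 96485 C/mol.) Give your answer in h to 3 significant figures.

n(Cd) = 33.7 / 112.41 = 0.2998 mol
Cd²⁺ + 2e⁻ → Cd, so n(e⁻) = 2 × 0.2998 = 0.5996 mol
Q = 0.5996 × 96485 = 57850 C
t = Q / I = 57850 / 16.7 = 3464 s = 0.962 h

0.962 h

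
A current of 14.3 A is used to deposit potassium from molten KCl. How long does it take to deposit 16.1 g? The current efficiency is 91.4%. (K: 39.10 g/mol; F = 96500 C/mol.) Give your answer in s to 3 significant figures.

n(K) = 16.1 / 39.10 = 0.4118 mol
K⁺ + e⁻ → K, so n(e⁻) = 0.4118 mol
Q = 0.4118 × 96500 / 0.914 = 43480 C
t = Q / I = 43480 / 14.3 = 3041 s

3040 s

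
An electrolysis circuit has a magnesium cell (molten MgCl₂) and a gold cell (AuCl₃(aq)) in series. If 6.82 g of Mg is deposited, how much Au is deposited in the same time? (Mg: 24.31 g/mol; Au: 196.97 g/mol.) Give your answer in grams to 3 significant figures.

36.8 g

n(Mg) = 6.82 / 24.31 = 0.2805 mol
Mg²⁺ + 2e⁻ → Mg, so n(e⁻) = 2 × 0.2805 = 0.5610 mol
In series, the same 0.5610 mol of electrons flows through the second cell.
Au³⁺ + 3e⁻ → Au, so n(Au) = 0.5610 / 3 = 0.1870 mol
m(Au) = 0.1870 × 196.97 = 36.8 g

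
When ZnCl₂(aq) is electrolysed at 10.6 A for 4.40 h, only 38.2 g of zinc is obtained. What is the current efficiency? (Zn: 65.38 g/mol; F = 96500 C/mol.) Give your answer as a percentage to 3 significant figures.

Q = 10.6 × 15840 = 1.679×10^5 C
n(e⁻) = 1.679×10^5 / 96500 = 1.740 mol
Zn²⁺ + 2e⁻ → Zn, so theoretical n(Zn) = 0.8700 mol → 56.88 g
Efficiency = 38.2 / 56.88 = 0.6716 = 67.2%

67.2%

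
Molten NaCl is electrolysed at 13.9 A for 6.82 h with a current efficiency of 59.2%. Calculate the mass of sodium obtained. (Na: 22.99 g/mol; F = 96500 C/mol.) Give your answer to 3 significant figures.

48.1 g

Q = 13.9 × 24552 = 3.413×10^5 C
n(e⁻) = 3.413×10^5 / 96500 = 3.537 mol
Na⁺ + e⁻ → Na, so theoretical m(Na) = 3.537 × 22.99 = 81.32 g
Actual mass = 59.2% × 81.32 = 48.1 g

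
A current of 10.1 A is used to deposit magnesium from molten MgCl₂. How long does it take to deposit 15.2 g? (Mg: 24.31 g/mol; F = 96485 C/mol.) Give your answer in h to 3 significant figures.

3.32 h

n(Mg) = 15.2 / 24.31 = 0.6253 mol
Mg²⁺ + 2e⁻ → Mg, so n(e⁻) = 2 × 0.6253 = 1.251 mol
Q = 1.251 × 96485 = 1.207×10^5 C
t = Q / I = 1.207×10^5 / 10.1 = 11950 s = 3.32 h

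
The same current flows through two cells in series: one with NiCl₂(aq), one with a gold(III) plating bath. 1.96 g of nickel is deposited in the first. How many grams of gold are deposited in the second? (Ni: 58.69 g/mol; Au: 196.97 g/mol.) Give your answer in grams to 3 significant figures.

n(Ni) = 1.96 / 58.69 = 0.03340 mol
Ni²⁺ + 2e⁻ → Ni, so n(e⁻) = 2 × 0.03340 = 0.06680 mol
Since the cells are in series, n(e⁻) in the Au cell is also 0.06680 mol.
Au³⁺ + 3e⁻ → Au, so n(Au) = 0.06680 / 3 = 0.02227 mol
m(Au) = 0.02227 × 196.97 = 4.39 g

4.39 g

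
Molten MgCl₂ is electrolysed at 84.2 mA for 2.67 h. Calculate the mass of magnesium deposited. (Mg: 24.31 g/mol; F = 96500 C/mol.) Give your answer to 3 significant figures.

Q = 0.0842 A × 9612 s = 809.3 C
n(e⁻) = 809.3 / 96500 = 0.008387 mol
Mg²⁺ + 2e⁻ → Mg, so n(Mg) = 0.008387 / 2 = 0.004194 mol
m = 0.004194 × 24.31 = 0.102 g

0.102 g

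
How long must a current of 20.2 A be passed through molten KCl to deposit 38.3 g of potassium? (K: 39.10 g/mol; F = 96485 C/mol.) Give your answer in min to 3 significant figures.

n(K) = 38.3 / 39.10 = 0.9795 mol
K⁺ + e⁻ → K, so n(e⁻) = 0.9795 mol
Q = 0.9795 × 96485 = 94510 C
t = Q / I = 94510 / 20.2 = 4679 s = 78.0 min

78.0 min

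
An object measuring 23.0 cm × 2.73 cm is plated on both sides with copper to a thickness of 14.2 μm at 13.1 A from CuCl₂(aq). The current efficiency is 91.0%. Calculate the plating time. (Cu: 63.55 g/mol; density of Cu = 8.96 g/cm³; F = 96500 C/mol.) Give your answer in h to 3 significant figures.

Plated area = 2 × 23.0 × 2.73 = 125.6 cm²
Volume = 125.6 × 14.2×10⁻⁴ cm = 0.1784 cm³
m(Cu) = 0.1784 × 8.96 = 1.598 g
n(Cu) = 1.598 / 63.55 = 0.02515 mol; n(e⁻) = 2 × 0.02515 = 0.05030 mol
Q = 0.05030 × 96500 / 0.910 = 5334 C
t = 5334 / 13.1 = 407.2 s = 0.113 h

0.113 h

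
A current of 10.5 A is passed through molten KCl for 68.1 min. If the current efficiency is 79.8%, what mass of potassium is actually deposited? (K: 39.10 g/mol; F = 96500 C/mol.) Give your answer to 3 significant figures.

Q = 10.5 × 4086 = 42900 C
n(e⁻) = 42900 / 96500 = 0.4446 mol
K⁺ + e⁻ → K, so theoretical m(K) = 0.4446 × 39.10 = 17.38 g
Actual mass = 79.8% × 17.38 = 13.9 g

13.9 g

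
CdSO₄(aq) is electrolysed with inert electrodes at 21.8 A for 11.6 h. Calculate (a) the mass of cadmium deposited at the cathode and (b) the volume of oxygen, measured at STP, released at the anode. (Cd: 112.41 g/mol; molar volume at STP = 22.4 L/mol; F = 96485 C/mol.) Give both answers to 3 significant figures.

530 g Cd; 52.8 L O₂

Q = 21.8 × 41760 = 9.104×10^5 C; n(e⁻) = 9.104×10^5 / 96485 = 9.436 mol
Cathode: Cd²⁺ + 2e⁻ → Cd → n(Cd) = 9.436/2 = 4.718 mol → 530 g
Anode: 2H₂O → O₂ + 4H⁺ + 4e⁻ → n(O₂) = 9.436/4 = 2.359 mol → 52.8 L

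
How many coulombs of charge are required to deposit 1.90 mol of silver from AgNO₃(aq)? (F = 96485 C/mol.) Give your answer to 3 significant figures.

1.83×10^5 C

Ag⁺ + e⁻ → Ag, so n(e⁻) = 1 × 1.90 = 1.900 mol
Q = 1.900 × 96485 = 1.833×10^5 C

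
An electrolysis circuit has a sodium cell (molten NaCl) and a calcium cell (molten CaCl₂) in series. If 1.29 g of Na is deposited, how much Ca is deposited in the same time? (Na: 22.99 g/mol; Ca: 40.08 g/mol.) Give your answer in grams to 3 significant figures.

n(Na) = 1.29 / 22.99 = 0.05611 mol
Na⁺ + e⁻ → Na, so n(e⁻) = 0.05611 mol
The cells are in series, so the same charge (and hence the same n(e⁻) = 0.05611 mol) passes through both.
Ca²⁺ + 2e⁻ → Ca, so n(Ca) = 0.05611 / 2 = 0.02806 mol
m(Ca) = 0.02806 × 40.08 = 1.12 g

1.12 g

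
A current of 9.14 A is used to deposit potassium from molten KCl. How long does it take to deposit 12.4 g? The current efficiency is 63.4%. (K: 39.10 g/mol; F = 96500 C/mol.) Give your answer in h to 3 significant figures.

1.47 h

n(K) = 12.4 / 39.10 = 0.3171 mol
K⁺ + e⁻ → K, so n(e⁻) = 0.3171 mol
Q = 0.3171 × 96500 / 0.634 = 48270 C
t = Q / I = 48270 / 9.14 = 5281 s = 1.47 h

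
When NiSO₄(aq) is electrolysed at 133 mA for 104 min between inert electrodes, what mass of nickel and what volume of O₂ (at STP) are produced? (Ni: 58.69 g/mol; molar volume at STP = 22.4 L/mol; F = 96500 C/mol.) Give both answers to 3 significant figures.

0.252 g Ni; 0.0482 L O₂

Q = 0.133 × 6240 = 829.9 C; n(e⁻) = 829.9 / 96500 = 0.008600 mol
Cathode: Ni²⁺ + 2e⁻ → Ni → n(Ni) = 0.008600/2 = 0.004300 mol → 0.252 g
Anode: 2H₂O → O₂ + 4H⁺ + 4e⁻ → n(O₂) = 0.008600/4 = 0.002150 mol → 0.0482 L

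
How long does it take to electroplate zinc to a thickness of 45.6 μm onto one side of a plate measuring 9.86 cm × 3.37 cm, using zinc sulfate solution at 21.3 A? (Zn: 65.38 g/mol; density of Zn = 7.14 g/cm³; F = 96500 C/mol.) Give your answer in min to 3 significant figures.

2.50 min

Plated area = 9.86 × 3.37 = 33.23 cm²
Volume = 33.23 × 45.6×10⁻⁴ cm = 0.1515 cm³
m(Zn) = 0.1515 × 7.14 = 1.082 g
n(Zn) = 1.082 / 65.38 = 0.01655 mol; n(e⁻) = 2 × 0.01655 = 0.03310 mol
Q = 0.03310 × 96500 = 3194 C
t = 3194 / 21.3 = 150.0 s = 2.50 min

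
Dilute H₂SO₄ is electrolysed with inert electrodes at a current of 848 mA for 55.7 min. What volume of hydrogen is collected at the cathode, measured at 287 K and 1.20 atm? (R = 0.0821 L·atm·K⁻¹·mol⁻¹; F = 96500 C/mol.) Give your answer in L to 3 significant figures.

Q = It = 0.848 × 3342 = 2834 C
n(e⁻) = Q/F = 2834/96500 = 0.02937 mol
2H⁺ + 2e⁻ → H₂, so n(H₂) = 0.02937 / 2 = 0.01469 mol
V = nRT/P = 0.01469 × 0.0821 × 287 / 1.20 = 0.2884 L

0.288 L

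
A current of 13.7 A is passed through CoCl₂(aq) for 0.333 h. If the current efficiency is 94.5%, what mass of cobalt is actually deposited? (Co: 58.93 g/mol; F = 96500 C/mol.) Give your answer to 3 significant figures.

4.74 g

Q = 13.7 × 1198.8 = 16420 C
n(e⁻) = 16420 / 96500 = 0.1702 mol
Co²⁺ + 2e⁻ → Co, so theoretical m(Co) = 0.08510 × 58.93 = 5.015 g
Actual mass = 94.5% × 5.015 = 4.74 g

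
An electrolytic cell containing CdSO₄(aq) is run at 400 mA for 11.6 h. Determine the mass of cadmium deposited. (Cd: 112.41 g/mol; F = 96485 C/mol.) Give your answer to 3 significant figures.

9.73 g

Charge passed = 0.400 × 41760 = 16700 C
n(e⁻) = 16700 / 96485 = 0.1731 mol
Cd²⁺ + 2e⁻ → Cd, so n(Cd) = 0.1731 / 2 = 0.08655 mol
m = 0.08655 × 112.41 = 9.73 g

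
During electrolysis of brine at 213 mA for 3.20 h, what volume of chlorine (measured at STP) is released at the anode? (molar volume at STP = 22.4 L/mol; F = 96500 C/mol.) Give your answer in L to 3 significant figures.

0.285 L

Q = 0.213 A × 11520 s = 2454 C
n(e⁻) = 2454 / 96500 = 0.02543 mol
2Cl⁻ → Cl₂ + 2e⁻, so n(Cl₂) = 0.02543 / 2 = 0.01272 mol
V = 0.01272 × 22.4 = 0.2849 L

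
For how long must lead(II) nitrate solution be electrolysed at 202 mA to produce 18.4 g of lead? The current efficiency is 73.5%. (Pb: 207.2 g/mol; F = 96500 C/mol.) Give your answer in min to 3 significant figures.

n(Pb) = 18.4 / 207.2 = 0.08880 mol
Pb²⁺ + 2e⁻ → Pb, so n(e⁻) = 2 × 0.08880 = 0.1776 mol
Q = 0.1776 × 96500 / 0.735 = 23320 C
t = Q / I = 23320 / 0.202 = 1.154×10^5 s = 1920 min

1920 min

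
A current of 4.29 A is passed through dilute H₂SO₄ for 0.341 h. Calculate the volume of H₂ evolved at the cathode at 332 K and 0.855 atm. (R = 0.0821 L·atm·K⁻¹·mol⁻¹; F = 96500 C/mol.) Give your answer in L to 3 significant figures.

Q = It = 4.29 × 1227.6 = 5266 C
Moles of electrons = 5266 / 96500 = 0.05457 mol
2H⁺ + 2e⁻ → H₂, so n(H₂) = 0.05457 / 2 = 0.02729 mol
V = nRT/P = 0.02729 × 0.0821 × 332 / 0.855 = 0.8700 L

0.870 L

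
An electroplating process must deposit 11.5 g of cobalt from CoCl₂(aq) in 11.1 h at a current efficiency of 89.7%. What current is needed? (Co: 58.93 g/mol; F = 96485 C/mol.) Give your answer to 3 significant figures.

1.05 A

n(Co) = 11.5 / 58.93 = 0.1951 mol
Co²⁺ + 2e⁻ → Co, so n(e⁻) = 2 × 0.1951 = 0.3902 mol
Q = 0.3902 × 96485 / 0.897 = 41970 C
I = Q / t = 41970 / 39960 s = 1.05 A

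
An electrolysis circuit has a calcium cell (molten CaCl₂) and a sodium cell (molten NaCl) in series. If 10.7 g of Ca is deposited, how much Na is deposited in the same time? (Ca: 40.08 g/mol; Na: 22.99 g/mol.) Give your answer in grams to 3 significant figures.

12.3 g

n(Ca) = 10.7 / 40.08 = 0.2670 mol
Ca²⁺ + 2e⁻ → Ca, so n(e⁻) = 2 × 0.2670 = 0.5340 mol
The cells are in series, so the same charge (and hence the same n(e⁻) = 0.5340 mol) passes through both.
Na⁺ + e⁻ → Na, so n(Na) = 0.5340 mol
m(Na) = 0.5340 × 22.99 = 12.3 g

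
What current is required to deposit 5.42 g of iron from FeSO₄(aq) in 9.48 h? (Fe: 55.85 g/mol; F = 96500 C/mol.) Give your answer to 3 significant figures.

n(Fe) = 5.42 / 55.85 = 0.09705 mol
Fe²⁺ + 2e⁻ → Fe, so n(e⁻) = 2 × 0.09705 = 0.1941 mol
Q = 0.1941 × 96500 = 18730 C
I = Q / t = 18730 / 34128 s = 0.549 A

0.549 A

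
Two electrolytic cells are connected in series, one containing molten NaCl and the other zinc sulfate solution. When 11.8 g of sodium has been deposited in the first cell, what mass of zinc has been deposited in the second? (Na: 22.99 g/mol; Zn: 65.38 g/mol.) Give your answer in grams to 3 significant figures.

16.8 g

n(Na) = 11.8 / 22.99 = 0.5133 mol
Na⁺ + e⁻ → Na, so n(e⁻) = 0.5133 mol
The cells are in series, so the same charge (and hence the same n(e⁻) = 0.5133 mol) passes through both.
Zn²⁺ + 2e⁻ → Zn, so n(Zn) = 0.5133 / 2 = 0.2567 mol
m(Zn) = 0.2567 × 65.38 = 16.8 g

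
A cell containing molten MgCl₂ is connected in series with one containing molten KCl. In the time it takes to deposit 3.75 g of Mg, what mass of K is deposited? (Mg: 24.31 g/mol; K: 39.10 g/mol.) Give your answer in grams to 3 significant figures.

12.1 g

n(Mg) = 3.75 / 24.31 = 0.1543 mol
Mg²⁺ + 2e⁻ → Mg, so n(e⁻) = 2 × 0.1543 = 0.3086 mol
In series, the same 0.3086 mol of electrons flows through the second cell.
K⁺ + e⁻ → K, so n(K) = 0.3086 mol
m(K) = 0.3086 × 39.10 = 12.1 g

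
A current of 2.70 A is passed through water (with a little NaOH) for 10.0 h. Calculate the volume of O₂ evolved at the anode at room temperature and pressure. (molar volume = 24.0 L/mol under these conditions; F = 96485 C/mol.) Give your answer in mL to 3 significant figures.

Q = It = 2.70 × 36000 = 97200 C
n(e⁻) = 97200 / 96485 = 1.007 mol
2H₂O → O₂ + 4H⁺ + 4e⁻, so n(O₂) = 1.007 / 4 = 0.2518 mol
V = 0.2518 × 24.0 = 6.043 L
= 6040 mL

6040 mL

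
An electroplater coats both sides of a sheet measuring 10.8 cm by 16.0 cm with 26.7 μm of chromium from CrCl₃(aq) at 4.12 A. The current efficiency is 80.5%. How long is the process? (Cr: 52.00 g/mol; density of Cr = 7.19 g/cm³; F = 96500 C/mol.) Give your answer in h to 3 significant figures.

3.09 h

Plated area = 2 × 10.8 × 16.0 = 345.6 cm²
Volume = 345.6 × 26.7×10⁻⁴ cm = 0.9228 cm³
m(Cr) = 0.9228 × 7.19 = 6.635 g
n(Cr) = 6.635 / 52.00 = 0.1276 mol; n(e⁻) = 3 × 0.1276 = 0.3828 mol
Q = 0.3828 × 96500 / 0.805 = 45890 C
t = 45890 / 4.12 = 11140 s = 3.09 h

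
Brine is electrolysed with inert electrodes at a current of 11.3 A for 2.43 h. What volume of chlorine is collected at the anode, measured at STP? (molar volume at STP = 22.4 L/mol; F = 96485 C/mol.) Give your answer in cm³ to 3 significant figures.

Q = 11.3 A × 8748 s = 98850 C
n(e⁻) = 98850 / 96485 = 1.025 mol
2Cl⁻ → Cl₂ + 2e⁻, so n(Cl₂) = 1.025 / 2 = 0.5125 mol
V = 0.5125 × 22.4 = 11.48 L
= 11500 cm³

11500 cm³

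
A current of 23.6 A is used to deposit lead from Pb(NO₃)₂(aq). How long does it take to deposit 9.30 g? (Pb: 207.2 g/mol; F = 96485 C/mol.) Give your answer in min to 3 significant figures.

6.12 min

n(Pb) = 9.30 / 207.2 = 0.04488 mol
Pb²⁺ + 2e⁻ → Pb, so n(e⁻) = 2 × 0.04488 = 0.08976 mol
Q = 0.08976 × 96485 = 8660 C
t = Q / I = 8660 / 23.6 = 366.9 s = 6.12 min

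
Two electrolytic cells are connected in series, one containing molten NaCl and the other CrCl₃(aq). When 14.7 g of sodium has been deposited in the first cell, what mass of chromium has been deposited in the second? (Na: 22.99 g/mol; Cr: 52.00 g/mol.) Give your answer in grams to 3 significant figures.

n(Na) = 14.7 / 22.99 = 0.6394 mol
Na⁺ + e⁻ → Na, so n(e⁻) = 0.6394 mol
The cells are in series, so the same charge (and hence the same n(e⁻) = 0.6394 mol) passes through both.
Cr³⁺ + 3e⁻ → Cr, so n(Cr) = 0.6394 / 3 = 0.2131 mol
m(Cr) = 0.2131 × 52.00 = 11.1 g

11.1 g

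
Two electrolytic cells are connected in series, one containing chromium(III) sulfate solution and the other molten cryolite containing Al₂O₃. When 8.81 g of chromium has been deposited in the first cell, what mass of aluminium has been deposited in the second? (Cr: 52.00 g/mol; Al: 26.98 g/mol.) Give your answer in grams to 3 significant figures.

4.57 g

n(Cr) = 8.81 / 52.00 = 0.1694 mol
Cr³⁺ + 3e⁻ → Cr, so n(e⁻) = 3 × 0.1694 = 0.5082 mol
In series, the same 0.5082 mol of electrons flows through the second cell.
Al³⁺ + 3e⁻ → Al, so n(Al) = 0.5082 / 3 = 0.1694 mol
m(Al) = 0.1694 × 26.98 = 4.57 g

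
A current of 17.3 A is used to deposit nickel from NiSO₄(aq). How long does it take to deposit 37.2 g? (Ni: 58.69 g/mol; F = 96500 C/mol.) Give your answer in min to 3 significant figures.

118 min

n(Ni) = 37.2 / 58.69 = 0.6338 mol
Ni²⁺ + 2e⁻ → Ni, so n(e⁻) = 2 × 0.6338 = 1.268 mol
Q = 1.268 × 96500 = 1.224×10^5 C
t = Q / I = 1.224×10^5 / 17.3 = 7075 s = 118 min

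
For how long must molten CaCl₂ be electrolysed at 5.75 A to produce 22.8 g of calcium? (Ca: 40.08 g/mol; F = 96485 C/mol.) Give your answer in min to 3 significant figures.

318 min

n(Ca) = 22.8 / 40.08 = 0.5689 mol
Ca²⁺ + 2e⁻ → Ca, so n(e⁻) = 2 × 0.5689 = 1.138 mol
Q = 1.138 × 96485 = 1.098×10^5 C
t = Q / I = 1.098×10^5 / 5.75 = 19100 s = 318 min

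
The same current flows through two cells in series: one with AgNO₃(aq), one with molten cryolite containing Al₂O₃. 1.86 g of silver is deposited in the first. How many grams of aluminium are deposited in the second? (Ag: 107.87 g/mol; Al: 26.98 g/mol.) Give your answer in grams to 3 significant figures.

0.155 g

n(Ag) = 1.86 / 107.87 = 0.01724 mol
Ag⁺ + e⁻ → Ag, so n(e⁻) = 0.01724 mol
Since the cells are in series, n(e⁻) in the Al cell is also 0.01724 mol.
Al³⁺ + 3e⁻ → Al, so n(Al) = 0.01724 / 3 = 0.005747 mol
m(Al) = 0.005747 × 26.98 = 0.155 g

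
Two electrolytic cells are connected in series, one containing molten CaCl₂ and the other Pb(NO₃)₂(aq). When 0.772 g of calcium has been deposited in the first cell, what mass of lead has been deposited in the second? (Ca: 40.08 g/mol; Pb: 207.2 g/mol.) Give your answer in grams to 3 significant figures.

3.99 g

n(Ca) = 0.772 / 40.08 = 0.01926 mol
Ca²⁺ + 2e⁻ → Ca, so n(e⁻) = 2 × 0.01926 = 0.03852 mol
In series, the same 0.03852 mol of electrons flows through the second cell.
Pb²⁺ + 2e⁻ → Pb, so n(Pb) = 0.03852 / 2 = 0.01926 mol
m(Pb) = 0.01926 × 207.2 = 3.99 g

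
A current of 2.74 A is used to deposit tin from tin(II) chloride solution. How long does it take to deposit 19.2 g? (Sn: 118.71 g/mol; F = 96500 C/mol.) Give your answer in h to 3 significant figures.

3.16 h

n(Sn) = 19.2 / 118.71 = 0.1617 mol
Sn²⁺ + 2e⁻ → Sn, so n(e⁻) = 2 × 0.1617 = 0.3234 mol
Q = 0.3234 × 96500 = 31210 C
t = Q / I = 31210 / 2.74 = 11390 s = 3.16 h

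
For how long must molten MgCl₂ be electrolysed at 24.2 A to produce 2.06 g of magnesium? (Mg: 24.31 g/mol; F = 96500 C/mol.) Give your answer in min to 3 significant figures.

11.3 min

n(Mg) = 2.06 / 24.31 = 0.08474 mol
Mg²⁺ + 2e⁻ → Mg, so n(e⁻) = 2 × 0.08474 = 0.1695 mol
Q = 0.1695 × 96500 = 16360 C
t = Q / I = 16360 / 24.2 = 676.0 s = 11.3 min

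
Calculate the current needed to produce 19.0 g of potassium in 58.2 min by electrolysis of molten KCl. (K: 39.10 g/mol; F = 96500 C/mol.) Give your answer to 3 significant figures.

13.4 A

n(K) = 19.0 / 39.10 = 0.4859 mol
K⁺ + e⁻ → K, so n(e⁻) = 0.4859 mol
Q = 0.4859 × 96500 = 46890 C
I = Q / t = 46890 / 3492 s = 13.4 A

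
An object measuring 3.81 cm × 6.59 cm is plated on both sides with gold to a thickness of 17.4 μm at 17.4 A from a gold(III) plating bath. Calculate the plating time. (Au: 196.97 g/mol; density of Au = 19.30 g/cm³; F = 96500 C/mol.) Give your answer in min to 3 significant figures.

2.37 min

Plated area = 2 × 3.81 × 6.59 = 50.22 cm²
Volume = 50.22 × 17.4×10⁻⁴ cm = 0.08738 cm³
m(Au) = 0.08738 × 19.30 = 1.686 g
n(Au) = 1.686 / 196.97 = 0.008560 mol; n(e⁻) = 3 × 0.008560 = 0.02568 mol
Q = 0.02568 × 96500 = 2478 C
t = 2478 / 17.4 = 142.4 s = 2.37 min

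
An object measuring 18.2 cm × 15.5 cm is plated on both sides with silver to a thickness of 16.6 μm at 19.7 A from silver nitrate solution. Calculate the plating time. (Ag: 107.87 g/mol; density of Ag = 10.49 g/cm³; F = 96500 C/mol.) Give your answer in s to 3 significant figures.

Plated area = 2 × 18.2 × 15.5 = 564.2 cm²
Volume = 564.2 × 16.6×10⁻⁴ cm = 0.9366 cm³
m(Ag) = 0.9366 × 10.49 = 9.825 g
n(Ag) = 9.825 / 107.87 = 0.09108 mol; n(e⁻) = 0.09108 mol
Q = 0.09108 × 96500 = 8789 C
t = 8789 / 19.7 = 446.1 s

446 s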